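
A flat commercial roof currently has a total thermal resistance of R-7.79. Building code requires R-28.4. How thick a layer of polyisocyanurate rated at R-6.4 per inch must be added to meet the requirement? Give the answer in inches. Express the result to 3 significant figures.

3.22 in

ΔR = 28.4 − 7.79 = 20.61 ft²·°F·h/BTU
L = ΔR / (R/in) = 20.61/6.4 = 3.22 in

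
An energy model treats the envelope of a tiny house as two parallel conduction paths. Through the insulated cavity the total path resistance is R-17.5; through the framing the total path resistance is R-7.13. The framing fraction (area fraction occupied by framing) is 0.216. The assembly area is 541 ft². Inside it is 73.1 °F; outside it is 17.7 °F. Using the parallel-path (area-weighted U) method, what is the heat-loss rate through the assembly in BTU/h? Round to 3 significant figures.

2250 BTU/h

U_eff = 0.784/17.5 + 0.216/7.13 = 0.0448 + 0.03029 = 0.07509
R_eff = 1/U_eff = 13.32 ft²·°F·h/BTU
Q = 541 × (73.1 − 17.7) / 13.32 = 2251 BTU/h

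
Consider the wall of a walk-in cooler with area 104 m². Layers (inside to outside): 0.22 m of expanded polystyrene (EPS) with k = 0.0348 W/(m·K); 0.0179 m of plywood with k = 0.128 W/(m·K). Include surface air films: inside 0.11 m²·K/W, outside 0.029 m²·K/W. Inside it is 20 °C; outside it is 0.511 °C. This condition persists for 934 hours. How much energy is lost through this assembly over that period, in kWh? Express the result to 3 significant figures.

0.22/0.0348 = 6.322
0.0179/0.128 = 0.1398
R_total = 0.11 + 6.322 + 0.1398 + 0.029 = 6.601 m²·K/W
Q = 104 × (20 − 0.511) / 6.601 = 307.1 W
E = 307.1 W × 934 h / 1000 = 286.8 kWh

287 kWh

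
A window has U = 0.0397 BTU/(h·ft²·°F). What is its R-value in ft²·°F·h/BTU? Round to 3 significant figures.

R = 1/U = 1/0.0397 = 25.19

25.2 ft²·°F·h/BTU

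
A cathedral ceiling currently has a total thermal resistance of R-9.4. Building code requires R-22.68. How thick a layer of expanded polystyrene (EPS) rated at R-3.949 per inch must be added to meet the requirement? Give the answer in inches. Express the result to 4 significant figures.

3.363 in

ΔR = 22.68 − 9.4 = 13.28 ft²·°F·h/BTU
L = ΔR / (R/in) = 13.28/3.949 = 3.3629 in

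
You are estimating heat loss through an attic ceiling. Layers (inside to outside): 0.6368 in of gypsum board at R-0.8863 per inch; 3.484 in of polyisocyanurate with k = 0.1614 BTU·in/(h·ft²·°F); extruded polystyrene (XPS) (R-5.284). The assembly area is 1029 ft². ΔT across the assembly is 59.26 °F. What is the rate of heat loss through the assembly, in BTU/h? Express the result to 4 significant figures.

2223 BTU/h

0.6368 × 0.8863 = 0.5644
3.484/0.1614 = 21.586
R_total = 0.5644 + 21.586 + 5.284 = 27.435 ft²·°F·h/BTU
Q = A·ΔT/R = 1029 × 59.26 / 27.435 = 2222.7 BTU/h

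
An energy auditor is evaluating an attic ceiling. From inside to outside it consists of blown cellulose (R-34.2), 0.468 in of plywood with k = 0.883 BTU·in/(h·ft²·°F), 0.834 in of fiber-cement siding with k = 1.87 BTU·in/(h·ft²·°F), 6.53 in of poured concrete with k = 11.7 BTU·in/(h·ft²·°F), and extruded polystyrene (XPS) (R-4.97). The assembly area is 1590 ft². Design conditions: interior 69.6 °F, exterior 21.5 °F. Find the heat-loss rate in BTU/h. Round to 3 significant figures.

0.468/0.883 = 0.53
0.834/1.87 = 0.446
6.53/11.7 = 0.5581
R_total = 34.2 + 0.53 + 0.446 + 0.5581 + 4.97 = 40.7 ft²·°F·h/BTU
Q = A·ΔT/R = 1590 × (69.6 − 21.5) / 40.7 = 1879 BTU/h

1880 BTU/h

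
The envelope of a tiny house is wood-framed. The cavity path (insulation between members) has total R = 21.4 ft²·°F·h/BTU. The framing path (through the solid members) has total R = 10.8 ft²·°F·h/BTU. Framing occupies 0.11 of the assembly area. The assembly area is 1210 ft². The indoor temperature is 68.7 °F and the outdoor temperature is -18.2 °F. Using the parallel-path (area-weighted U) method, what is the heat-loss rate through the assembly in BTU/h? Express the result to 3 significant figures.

U_eff = 0.89/21.4 + 0.11/10.8 = 0.04159 + 0.01019 = 0.05177
R_eff = 1/U_eff = 19.31 ft²·°F·h/BTU
Q = 1210 × (68.7 − (-18.2)) / 19.31 = 5444 BTU/h

5440 BTU/h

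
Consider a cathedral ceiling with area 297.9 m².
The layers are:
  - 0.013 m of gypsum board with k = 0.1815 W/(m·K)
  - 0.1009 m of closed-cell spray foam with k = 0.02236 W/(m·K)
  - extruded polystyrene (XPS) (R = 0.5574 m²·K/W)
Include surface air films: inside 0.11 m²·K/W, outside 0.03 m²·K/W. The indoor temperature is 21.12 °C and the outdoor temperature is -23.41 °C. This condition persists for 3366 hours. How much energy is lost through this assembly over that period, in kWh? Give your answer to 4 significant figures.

8454 kWh

0.013/0.1815 = 0.071625
0.1009/0.02236 = 4.5125
R_total = 0.11 + 0.071625 + 4.5125 + 0.5574 + 0.03 = 5.2815 m²·K/W
Q = 297.9 × (21.12 − (-23.41)) / 5.2815 = 2511.7 W
E = 2511.7 W × 3366 h / 1000 = 8454.3 kWh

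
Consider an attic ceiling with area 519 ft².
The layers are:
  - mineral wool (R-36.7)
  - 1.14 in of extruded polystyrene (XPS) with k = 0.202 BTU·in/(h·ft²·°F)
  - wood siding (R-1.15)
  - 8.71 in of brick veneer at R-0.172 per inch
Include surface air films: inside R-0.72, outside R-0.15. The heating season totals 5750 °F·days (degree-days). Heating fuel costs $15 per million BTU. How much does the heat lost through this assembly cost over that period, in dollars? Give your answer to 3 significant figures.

23.4 dollars

1.14/0.202 = 5.644
8.71 × 0.172 = 1.498
R_total = 0.72 + 36.7 + 5.644 + 1.15 + 1.498 + 0.15 = 45.86 ft²·°F·h/BTU
E = A × HDD × 24 / R = 519 × 5750 × 24 / 45.86 = 1562000 BTU
Cost = 1562000/10⁶ × 15 = $23.43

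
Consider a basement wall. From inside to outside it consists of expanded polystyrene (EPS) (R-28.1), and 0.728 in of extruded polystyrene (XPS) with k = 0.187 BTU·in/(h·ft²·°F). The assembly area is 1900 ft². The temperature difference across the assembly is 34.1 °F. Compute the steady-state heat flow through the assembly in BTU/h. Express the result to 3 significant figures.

0.728/0.187 = 3.893
R_total = 28.1 + 3.893 = 31.99 ft²·°F·h/BTU
Q = A·ΔT/R = 1900 × 34.1 / 31.99 = 2025 BTU/h

2030 BTU/h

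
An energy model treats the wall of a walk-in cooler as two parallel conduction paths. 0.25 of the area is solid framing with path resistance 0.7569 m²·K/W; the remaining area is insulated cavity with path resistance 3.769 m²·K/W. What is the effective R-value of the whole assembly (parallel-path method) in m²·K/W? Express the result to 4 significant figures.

U_eff = 0.75/3.769 + 0.25/0.7569 = 0.19899 + 0.33029 = 0.52929
R_eff = 1/U_eff = 1.8893 m²·K/W

1.889 m²·K/W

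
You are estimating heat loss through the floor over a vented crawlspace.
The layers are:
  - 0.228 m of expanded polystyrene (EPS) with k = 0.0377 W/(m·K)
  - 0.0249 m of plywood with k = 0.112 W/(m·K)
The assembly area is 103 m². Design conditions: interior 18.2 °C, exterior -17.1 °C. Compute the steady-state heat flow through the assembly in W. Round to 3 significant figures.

580 W

0.228/0.0377 = 6.048
0.0249/0.112 = 0.2223
R_total = 6.048 + 0.2223 = 6.27 m²·K/W
Q = A·ΔT/R = 103 × (18.2 − (-17.1)) / 6.27 = 579.9 W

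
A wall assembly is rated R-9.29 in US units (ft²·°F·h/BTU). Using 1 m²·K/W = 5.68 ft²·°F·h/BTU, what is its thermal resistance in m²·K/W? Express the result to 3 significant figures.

1.64 m²·K/W

R_SI = 9.29/5.68 = 1.636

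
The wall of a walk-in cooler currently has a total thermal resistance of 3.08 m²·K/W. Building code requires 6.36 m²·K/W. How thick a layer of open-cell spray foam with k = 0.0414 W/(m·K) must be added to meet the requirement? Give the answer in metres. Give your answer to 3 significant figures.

ΔR = 6.36 − 3.08 = 3.28 m²·K/W
L = ΔR × k = 3.28 × 0.0414 = 0.1358 m

0.136 m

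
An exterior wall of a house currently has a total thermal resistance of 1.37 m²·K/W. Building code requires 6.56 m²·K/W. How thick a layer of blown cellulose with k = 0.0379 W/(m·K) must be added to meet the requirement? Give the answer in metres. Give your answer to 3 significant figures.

0.197 m

ΔR = 6.56 − 1.37 = 5.19 m²·K/W
L = ΔR × k = 5.19 × 0.0379 = 0.1967 m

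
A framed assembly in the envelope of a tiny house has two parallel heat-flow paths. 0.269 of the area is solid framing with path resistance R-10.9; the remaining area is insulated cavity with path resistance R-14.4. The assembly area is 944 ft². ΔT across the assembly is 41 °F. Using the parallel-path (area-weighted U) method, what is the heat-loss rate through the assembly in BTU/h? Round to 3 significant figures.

2920 BTU/h

U_eff = 0.731/14.4 + 0.269/10.9 = 0.05076 + 0.02468 = 0.07544
R_eff = 1/U_eff = 13.26 ft²·°F·h/BTU
Q = 944 × 41 / 13.26 = 2920 BTU/h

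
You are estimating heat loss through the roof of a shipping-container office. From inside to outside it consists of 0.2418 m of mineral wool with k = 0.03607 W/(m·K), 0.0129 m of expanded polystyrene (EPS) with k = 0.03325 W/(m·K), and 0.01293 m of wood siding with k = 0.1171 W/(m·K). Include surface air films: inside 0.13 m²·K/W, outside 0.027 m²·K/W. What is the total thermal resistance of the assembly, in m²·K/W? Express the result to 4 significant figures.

0.2418/0.03607 = 6.7036
0.0129/0.03325 = 0.38797
0.01293/0.1171 = 0.11042
R_total = 0.13 + 6.7036 + 0.38797 + 0.11042 + 0.027 = 7.359 m²·K/W

7.359 m²·K/W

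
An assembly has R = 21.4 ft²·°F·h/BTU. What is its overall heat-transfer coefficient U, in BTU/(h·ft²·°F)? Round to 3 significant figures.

0.0467 BTU/(h·ft²·°F)

U = 1/R = 1/21.4 = 0.04673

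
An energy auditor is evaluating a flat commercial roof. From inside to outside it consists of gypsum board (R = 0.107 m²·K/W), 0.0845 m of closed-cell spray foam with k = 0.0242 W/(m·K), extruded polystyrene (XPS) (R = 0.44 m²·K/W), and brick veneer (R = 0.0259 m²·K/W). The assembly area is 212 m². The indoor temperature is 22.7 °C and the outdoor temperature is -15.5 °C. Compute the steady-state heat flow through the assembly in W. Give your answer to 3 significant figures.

1990 W

0.0845/0.0242 = 3.492
R_total = 0.107 + 3.492 + 0.44 + 0.0259 = 4.065 m²·K/W
Q = A·ΔT/R = 212 × (22.7 − (-15.5)) / 4.065 = 1992 W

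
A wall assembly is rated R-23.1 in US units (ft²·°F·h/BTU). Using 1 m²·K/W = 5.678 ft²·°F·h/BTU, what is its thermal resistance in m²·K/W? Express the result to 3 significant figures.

4.07 m²·K/W

R_SI = 23.1/5.678 = 4.068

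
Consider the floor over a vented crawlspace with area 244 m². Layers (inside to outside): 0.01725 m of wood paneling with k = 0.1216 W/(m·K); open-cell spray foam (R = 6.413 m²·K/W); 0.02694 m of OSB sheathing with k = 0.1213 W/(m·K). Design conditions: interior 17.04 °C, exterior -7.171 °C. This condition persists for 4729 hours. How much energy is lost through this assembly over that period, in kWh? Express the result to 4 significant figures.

4122 kWh

0.01725/0.1216 = 0.14186
0.02694/0.1213 = 0.22209
R_total = 0.14186 + 6.413 + 0.22209 = 6.777 m²·K/W
Q = 244 × (17.04 − (-7.171)) / 6.777 = 871.7 W
E = 871.7 W × 4729 h / 1000 = 4122.3 kWh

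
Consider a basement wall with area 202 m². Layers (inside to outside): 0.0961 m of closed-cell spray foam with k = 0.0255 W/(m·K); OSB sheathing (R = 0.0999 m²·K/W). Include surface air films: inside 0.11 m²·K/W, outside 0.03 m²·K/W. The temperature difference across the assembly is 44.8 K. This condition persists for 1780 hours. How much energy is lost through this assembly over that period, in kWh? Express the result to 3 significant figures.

4020 kWh

0.0961/0.0255 = 3.769
R_total = 0.11 + 3.769 + 0.0999 + 0.03 = 4.009 m²·K/W
Q = 202 × 44.8 / 4.009 = 2258 W
E = 2258 W × 1780 h / 1000 = 4019 kWh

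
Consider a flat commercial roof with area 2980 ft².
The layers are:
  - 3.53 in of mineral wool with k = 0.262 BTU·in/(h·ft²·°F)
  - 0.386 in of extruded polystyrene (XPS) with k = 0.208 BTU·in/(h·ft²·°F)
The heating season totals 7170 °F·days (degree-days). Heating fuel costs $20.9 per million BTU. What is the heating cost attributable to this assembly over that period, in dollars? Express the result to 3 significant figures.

3.53/0.262 = 13.47
0.386/0.208 = 1.856
R_total = 13.47 + 1.856 = 15.33 ft²·°F·h/BTU
E = A × HDD × 24 / R = 2980 × 7170 × 24 / 15.33 = 33450000 BTU
Cost = 33450000/10⁶ × 20.9 = $699.2

699 dollars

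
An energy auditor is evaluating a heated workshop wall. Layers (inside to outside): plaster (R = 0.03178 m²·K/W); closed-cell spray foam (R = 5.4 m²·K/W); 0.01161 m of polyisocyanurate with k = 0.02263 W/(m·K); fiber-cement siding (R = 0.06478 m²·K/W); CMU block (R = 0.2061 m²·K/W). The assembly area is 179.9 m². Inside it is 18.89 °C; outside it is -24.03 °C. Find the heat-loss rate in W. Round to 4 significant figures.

1242 W

0.01161/0.02263 = 0.51304
R_total = 0.03178 + 5.4 + 0.51304 + 0.06478 + 0.2061 = 6.2157 m²·K/W
Q = A·ΔT/R = 179.9 × (18.89 − (-24.03)) / 6.2157 = 1242.2 W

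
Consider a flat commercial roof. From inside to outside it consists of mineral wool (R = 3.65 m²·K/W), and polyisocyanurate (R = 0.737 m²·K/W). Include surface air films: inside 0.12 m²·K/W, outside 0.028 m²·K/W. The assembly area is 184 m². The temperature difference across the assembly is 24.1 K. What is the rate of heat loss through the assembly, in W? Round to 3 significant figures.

R_total = 0.12 + 3.65 + 0.737 + 0.028 = 4.535 m²·K/W
Q = A·ΔT/R = 184 × 24.1 / 4.535 = 977.8 W

978 W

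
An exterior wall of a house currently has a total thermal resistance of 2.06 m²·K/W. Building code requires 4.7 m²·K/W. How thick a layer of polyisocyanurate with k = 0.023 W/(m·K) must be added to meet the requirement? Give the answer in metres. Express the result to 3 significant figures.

0.0607 m

ΔR = 4.7 − 2.06 = 2.64 m²·K/W
L = ΔR × k = 2.64 × 0.023 = 0.06072 m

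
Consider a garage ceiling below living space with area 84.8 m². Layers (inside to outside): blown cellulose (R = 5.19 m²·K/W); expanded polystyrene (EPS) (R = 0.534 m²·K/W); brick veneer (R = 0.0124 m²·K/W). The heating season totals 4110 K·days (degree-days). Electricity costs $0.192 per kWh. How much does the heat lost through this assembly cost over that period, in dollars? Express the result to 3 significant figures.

R_total = 5.19 + 0.534 + 0.0124 = 5.736 m²·K/W
E = A × HDD × 24 / R / 1000 = 84.8 × 4110 × 24 / 5.736 / 1000 = 1458 kWh
Cost = 1458 × 0.192 = $280

280 dollars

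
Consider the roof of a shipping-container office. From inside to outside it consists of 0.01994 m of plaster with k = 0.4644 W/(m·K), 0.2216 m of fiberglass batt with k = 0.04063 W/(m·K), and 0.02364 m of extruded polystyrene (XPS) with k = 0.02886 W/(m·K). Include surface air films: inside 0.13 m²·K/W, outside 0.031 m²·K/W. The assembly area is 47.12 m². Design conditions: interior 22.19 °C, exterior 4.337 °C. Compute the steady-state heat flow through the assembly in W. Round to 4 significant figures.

0.01994/0.4644 = 0.042937
0.2216/0.04063 = 5.4541
0.02364/0.02886 = 0.81913
R_total = 0.13 + 0.042937 + 5.4541 + 0.81913 + 0.031 = 6.4772 m²·K/W
Q = A·ΔT/R = 47.12 × (22.19 − 4.337) / 6.4772 = 129.88 W

129.9 W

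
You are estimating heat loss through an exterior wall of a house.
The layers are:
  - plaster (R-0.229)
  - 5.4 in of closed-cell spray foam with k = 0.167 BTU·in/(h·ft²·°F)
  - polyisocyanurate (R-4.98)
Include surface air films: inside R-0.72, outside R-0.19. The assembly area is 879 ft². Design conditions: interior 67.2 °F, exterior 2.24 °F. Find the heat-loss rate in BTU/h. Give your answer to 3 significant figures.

1480 BTU/h

5.4/0.167 = 32.34
R_total = 0.72 + 0.229 + 32.34 + 4.98 + 0.19 = 38.45 ft²·°F·h/BTU
Q = A·ΔT/R = 879 × (67.2 − 2.24) / 38.45 = 1485 BTU/h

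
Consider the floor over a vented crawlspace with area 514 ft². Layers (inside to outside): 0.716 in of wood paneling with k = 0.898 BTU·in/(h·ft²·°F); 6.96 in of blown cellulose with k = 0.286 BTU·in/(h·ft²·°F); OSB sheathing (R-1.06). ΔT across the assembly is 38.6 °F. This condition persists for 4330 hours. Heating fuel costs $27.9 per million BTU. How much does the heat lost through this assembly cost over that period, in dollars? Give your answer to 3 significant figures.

0.716/0.898 = 0.7973
6.96/0.286 = 24.34
R_total = 0.7973 + 24.34 + 1.06 = 26.19 ft²·°F·h/BTU
Q = 514 × 38.6 / 26.19 = 757.5 BTU/h
E = 757.5 × 4330 = 3280000 BTU
Cost = 3280000/10⁶ × 27.9 = $91.51

91.5 dollars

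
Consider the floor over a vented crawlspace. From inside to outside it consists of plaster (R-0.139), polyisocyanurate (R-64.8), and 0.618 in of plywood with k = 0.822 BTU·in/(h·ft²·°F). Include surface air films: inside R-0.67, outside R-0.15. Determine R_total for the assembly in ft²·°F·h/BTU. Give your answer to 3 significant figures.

66.5 ft²·°F·h/BTU

0.618/0.822 = 0.7518
R_total = 0.67 + 0.139 + 64.8 + 0.7518 + 0.15 = 66.51 ft²·°F·h/BTU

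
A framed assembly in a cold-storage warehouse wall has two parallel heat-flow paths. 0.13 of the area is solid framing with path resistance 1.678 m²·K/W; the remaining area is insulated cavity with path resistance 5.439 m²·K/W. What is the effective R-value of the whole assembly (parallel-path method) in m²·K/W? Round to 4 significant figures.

4.212 m²·K/W

U_eff = 0.87/5.439 + 0.13/1.678 = 0.15996 + 0.077473 = 0.23743
R_eff = 1/U_eff = 4.2118 m²·K/W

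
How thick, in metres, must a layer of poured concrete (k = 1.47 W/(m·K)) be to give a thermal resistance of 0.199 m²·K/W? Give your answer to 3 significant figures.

0.293 m

L = R·k = 0.199 × 1.47 = 0.2925 m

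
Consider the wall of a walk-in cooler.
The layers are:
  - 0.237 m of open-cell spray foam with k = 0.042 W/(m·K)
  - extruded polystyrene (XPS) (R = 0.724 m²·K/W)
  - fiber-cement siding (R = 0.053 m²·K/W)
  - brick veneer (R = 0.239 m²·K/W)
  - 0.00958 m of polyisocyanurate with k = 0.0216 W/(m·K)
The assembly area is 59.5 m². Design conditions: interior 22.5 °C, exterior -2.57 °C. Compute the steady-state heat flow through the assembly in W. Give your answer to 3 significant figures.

0.237/0.042 = 5.643
0.00958/0.0216 = 0.4435
R_total = 5.643 + 0.724 + 0.053 + 0.239 + 0.4435 = 7.102 m²·K/W
Q = A·ΔT/R = 59.5 × (22.5 − (-2.57)) / 7.102 = 210 W

210 W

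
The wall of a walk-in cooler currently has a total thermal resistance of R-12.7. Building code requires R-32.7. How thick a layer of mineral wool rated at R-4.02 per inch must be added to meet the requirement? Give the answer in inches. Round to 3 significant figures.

4.98 in

ΔR = 32.7 − 12.7 = 20 ft²·°F·h/BTU
L = ΔR / (R/in) = 20/4.02 = 4.975 in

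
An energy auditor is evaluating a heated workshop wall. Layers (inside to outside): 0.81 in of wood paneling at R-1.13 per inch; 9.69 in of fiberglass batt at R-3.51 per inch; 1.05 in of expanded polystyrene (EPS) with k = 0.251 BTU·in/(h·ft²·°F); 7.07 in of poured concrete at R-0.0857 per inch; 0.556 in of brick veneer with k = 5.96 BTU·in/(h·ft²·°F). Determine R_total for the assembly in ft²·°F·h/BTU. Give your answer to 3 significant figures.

39.8 ft²·°F·h/BTU

0.81 × 1.13 = 0.9153
9.69 × 3.51 = 34.01
1.05/0.251 = 4.183
7.07 × 0.0857 = 0.6059
0.556/5.96 = 0.09329
R_total = 0.9153 + 34.01 + 4.183 + 0.6059 + 0.09329 = 39.81 ft²·°F·h/BTU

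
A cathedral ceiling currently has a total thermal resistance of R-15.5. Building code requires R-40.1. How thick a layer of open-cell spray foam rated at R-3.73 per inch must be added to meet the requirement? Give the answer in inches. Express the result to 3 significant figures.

ΔR = 40.1 − 15.5 = 24.6 ft²·°F·h/BTU
L = ΔR / (R/in) = 24.6/3.73 = 6.595 in

6.60 in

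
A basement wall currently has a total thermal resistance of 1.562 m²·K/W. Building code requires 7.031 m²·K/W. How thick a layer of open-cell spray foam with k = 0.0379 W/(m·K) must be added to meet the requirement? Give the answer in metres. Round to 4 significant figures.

ΔR = 7.031 − 1.562 = 5.469 m²·K/W
L = ΔR × k = 5.469 × 0.0379 = 0.20728 m

0.2073 m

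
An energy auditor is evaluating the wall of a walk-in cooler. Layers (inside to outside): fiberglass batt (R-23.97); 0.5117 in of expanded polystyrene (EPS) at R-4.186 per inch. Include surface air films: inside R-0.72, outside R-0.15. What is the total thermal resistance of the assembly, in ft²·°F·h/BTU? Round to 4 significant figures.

0.5117 × 4.186 = 2.142
R_total = 0.72 + 23.97 + 2.142 + 0.15 = 26.982 ft²·°F·h/BTU

26.98 ft²·°F·h/BTU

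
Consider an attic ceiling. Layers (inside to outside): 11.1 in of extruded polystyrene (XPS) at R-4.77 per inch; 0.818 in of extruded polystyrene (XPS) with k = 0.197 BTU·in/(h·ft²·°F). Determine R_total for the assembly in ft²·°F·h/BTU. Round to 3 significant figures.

57.1 ft²·°F·h/BTU

11.1 × 4.77 = 52.95
0.818/0.197 = 4.152
R_total = 52.95 + 4.152 = 57.1 ft²·°F·h/BTU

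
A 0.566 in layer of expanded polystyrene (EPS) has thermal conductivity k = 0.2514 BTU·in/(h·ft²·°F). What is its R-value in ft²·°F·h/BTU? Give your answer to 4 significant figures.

R = L/k = 0.566/0.2514 = 2.2514 ft²·°F·h/BTU

2.251 ft²·°F·h/BTU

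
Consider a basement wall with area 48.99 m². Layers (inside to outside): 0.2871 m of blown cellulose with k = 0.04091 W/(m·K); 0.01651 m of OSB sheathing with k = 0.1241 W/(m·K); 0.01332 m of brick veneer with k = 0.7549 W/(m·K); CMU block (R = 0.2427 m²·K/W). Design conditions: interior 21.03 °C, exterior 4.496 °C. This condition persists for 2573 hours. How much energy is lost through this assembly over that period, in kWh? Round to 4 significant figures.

281.2 kWh

0.2871/0.04091 = 7.0178
0.01651/0.1241 = 0.13304
0.01332/0.7549 = 0.017645
R_total = 7.0178 + 0.13304 + 0.017645 + 0.2427 = 7.4112 m²·K/W
Q = 48.99 × (21.03 − 4.496) / 7.4112 = 109.29 W
E = 109.29 W × 2573 h / 1000 = 281.21 kWh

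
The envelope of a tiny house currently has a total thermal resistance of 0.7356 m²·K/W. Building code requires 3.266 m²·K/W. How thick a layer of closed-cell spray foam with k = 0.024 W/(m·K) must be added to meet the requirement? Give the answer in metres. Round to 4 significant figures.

0.06073 m

ΔR = 3.266 − 0.7356 = 2.5304 m²·K/W
L = ΔR × k = 2.5304 × 0.024 = 0.06073 m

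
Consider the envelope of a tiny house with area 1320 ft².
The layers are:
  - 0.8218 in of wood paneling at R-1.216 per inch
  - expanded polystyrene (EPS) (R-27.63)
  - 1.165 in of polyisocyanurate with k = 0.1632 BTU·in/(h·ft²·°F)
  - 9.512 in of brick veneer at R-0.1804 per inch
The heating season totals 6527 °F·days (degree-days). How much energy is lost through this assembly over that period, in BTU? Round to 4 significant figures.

5516000 BTU

0.8218 × 1.216 = 0.99931
1.165/0.1632 = 7.1385
9.512 × 0.1804 = 1.716
R_total = 0.99931 + 27.63 + 7.1385 + 1.716 = 37.484 ft²·°F·h/BTU
E = A × HDD × 24 / R = 1320 × 6527 × 24 / 37.484 = 5516400 BTU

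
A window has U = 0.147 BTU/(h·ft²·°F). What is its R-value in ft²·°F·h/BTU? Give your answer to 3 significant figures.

R = 1/U = 1/0.147 = 6.803

6.80 ft²·°F·h/BTU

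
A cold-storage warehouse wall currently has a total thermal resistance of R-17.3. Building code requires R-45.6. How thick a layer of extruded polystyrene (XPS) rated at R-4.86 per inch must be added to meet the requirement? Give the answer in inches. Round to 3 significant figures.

ΔR = 45.6 − 17.3 = 28.3 ft²·°F·h/BTU
L = ΔR / (R/in) = 28.3/4.86 = 5.823 in

5.82 in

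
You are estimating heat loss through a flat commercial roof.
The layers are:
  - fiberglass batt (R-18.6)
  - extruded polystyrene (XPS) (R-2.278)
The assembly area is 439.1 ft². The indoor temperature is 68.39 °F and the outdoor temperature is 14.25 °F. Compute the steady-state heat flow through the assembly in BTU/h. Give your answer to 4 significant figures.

R_total = 18.6 + 2.278 = 20.878 ft²·°F·h/BTU
Q = A·ΔT/R = 439.1 × (68.39 − 14.25) / 20.878 = 1138.7 BTU/h

1139 BTU/h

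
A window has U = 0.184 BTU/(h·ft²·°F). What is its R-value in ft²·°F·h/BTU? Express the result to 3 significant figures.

5.43 ft²·°F·h/BTU

R = 1/U = 1/0.184 = 5.435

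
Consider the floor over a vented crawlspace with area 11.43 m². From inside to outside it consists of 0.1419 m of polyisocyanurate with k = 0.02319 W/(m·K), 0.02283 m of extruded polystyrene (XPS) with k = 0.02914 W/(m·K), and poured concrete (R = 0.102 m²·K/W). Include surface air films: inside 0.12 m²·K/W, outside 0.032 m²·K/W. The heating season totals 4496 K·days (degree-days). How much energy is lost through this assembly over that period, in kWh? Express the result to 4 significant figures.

172.3 kWh

0.1419/0.02319 = 6.119
0.02283/0.02914 = 0.78346
R_total = 0.12 + 6.119 + 0.78346 + 0.102 + 0.032 = 7.1565 m²·K/W
E = A × HDD × 24 / R / 1000 = 11.43 × 4496 × 24 / 7.1565 / 1000 = 172.34 kWh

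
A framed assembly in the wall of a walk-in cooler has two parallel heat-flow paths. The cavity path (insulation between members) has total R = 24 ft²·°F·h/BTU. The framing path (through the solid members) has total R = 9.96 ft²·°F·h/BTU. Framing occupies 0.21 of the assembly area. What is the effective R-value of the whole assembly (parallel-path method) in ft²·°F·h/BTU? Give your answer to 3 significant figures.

18.5 ft²·°F·h/BTU

U_eff = 0.79/24 + 0.21/9.96 = 0.03292 + 0.02108 = 0.054
R_eff = 1/U_eff = 18.52 ft²·°F·h/BTU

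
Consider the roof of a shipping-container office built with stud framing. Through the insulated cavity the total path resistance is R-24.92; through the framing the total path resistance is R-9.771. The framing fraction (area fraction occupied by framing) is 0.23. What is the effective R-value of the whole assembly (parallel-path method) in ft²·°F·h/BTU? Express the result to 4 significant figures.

18.37 ft²·°F·h/BTU

U_eff = 0.77/24.92 + 0.23/9.771 = 0.030899 + 0.023539 = 0.054438
R_eff = 1/U_eff = 18.37 ft²·°F·h/BTU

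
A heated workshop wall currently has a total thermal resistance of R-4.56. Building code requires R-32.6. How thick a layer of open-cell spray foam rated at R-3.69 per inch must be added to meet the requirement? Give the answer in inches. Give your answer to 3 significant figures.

7.60 in

ΔR = 32.6 − 4.56 = 28.04 ft²·°F·h/BTU
L = ΔR / (R/in) = 28.04/3.69 = 7.599 in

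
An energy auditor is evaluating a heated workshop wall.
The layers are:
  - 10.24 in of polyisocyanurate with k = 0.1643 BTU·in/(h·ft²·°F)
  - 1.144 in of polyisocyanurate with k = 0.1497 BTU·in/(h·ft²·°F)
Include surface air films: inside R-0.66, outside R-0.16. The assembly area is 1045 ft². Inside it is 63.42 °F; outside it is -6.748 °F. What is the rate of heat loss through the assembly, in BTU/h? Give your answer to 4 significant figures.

10.24/0.1643 = 62.325
1.144/0.1497 = 7.642
R_total = 0.66 + 62.325 + 7.642 + 0.16 = 70.787 ft²·°F·h/BTU
Q = A·ΔT/R = 1045 × (63.42 − (-6.748)) / 70.787 = 1035.9 BTU/h

1036 BTU/h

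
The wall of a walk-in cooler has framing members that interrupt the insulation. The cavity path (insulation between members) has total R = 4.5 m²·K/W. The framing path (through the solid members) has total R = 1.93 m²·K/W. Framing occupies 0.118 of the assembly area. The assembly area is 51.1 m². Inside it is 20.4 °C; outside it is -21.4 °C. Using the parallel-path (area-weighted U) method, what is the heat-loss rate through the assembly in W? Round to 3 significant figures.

U_eff = 0.882/4.5 + 0.118/1.93 = 0.196 + 0.06114 = 0.2571
R_eff = 1/U_eff = 3.889 m²·K/W
Q = 51.1 × (20.4 − (-21.4)) / 3.889 = 549.2 W

549 W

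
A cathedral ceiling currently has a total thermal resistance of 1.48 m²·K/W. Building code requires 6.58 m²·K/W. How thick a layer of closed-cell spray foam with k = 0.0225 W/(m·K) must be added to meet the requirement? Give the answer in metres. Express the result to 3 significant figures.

ΔR = 6.58 − 1.48 = 5.1 m²·K/W
L = ΔR × k = 5.1 × 0.0225 = 0.1147 m

0.115 m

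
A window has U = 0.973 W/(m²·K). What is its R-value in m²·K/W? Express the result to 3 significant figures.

R = 1/U = 1/0.973 = 1.028

1.03 m²·K/W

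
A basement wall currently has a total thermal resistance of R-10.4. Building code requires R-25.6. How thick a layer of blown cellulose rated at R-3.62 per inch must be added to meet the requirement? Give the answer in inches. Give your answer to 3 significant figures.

ΔR = 25.6 − 10.4 = 15.2 ft²·°F·h/BTU
L = ΔR / (R/in) = 15.2/3.62 = 4.199 in

4.20 in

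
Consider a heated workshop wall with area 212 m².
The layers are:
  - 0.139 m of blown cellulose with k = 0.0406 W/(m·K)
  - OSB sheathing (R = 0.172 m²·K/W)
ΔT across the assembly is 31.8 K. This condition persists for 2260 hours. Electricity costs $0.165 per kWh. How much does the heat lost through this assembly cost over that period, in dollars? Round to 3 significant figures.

699 dollars

0.139/0.0406 = 3.424
R_total = 3.424 + 0.172 = 3.596 m²·K/W
Q = 212 × 31.8 / 3.596 = 1875 W
E = 1875 W × 2260 h / 1000 = 4237 kWh
Cost = 4237 × 0.165 = $699.2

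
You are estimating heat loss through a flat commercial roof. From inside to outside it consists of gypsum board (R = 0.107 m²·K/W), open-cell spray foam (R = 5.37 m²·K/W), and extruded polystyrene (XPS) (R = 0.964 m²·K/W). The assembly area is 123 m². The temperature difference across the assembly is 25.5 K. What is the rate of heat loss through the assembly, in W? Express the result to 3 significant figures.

R_total = 0.107 + 5.37 + 0.964 = 6.441 m²·K/W
Q = A·ΔT/R = 123 × 25.5 / 6.441 = 487 W

487 W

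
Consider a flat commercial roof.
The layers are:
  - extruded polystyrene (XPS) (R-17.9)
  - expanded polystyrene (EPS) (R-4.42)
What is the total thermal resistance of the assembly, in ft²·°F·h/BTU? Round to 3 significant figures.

22.3 ft²·°F·h/BTU

R_total = 17.9 + 4.42 = 22.32 ft²·°F·h/BTU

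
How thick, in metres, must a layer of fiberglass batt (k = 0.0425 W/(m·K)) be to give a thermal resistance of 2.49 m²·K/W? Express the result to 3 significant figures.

0.106 m

L = R·k = 2.49 × 0.0425 = 0.1058 m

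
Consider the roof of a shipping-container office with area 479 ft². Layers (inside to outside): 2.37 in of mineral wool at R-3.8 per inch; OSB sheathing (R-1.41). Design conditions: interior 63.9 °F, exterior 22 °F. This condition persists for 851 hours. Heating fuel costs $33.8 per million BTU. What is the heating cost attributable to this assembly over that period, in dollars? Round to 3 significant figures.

55.4 dollars

2.37 × 3.8 = 9.006
R_total = 9.006 + 1.41 = 10.42 ft²·°F·h/BTU
Q = 479 × (63.9 − 22) / 10.42 = 1927 BTU/h
E = 1927 × 851 = 1640000 BTU
Cost = 1640000/10⁶ × 33.8 = $55.42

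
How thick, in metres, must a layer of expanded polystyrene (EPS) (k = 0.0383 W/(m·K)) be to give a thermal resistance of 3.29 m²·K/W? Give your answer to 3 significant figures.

L = R·k = 3.29 × 0.0383 = 0.126 m

0.126 m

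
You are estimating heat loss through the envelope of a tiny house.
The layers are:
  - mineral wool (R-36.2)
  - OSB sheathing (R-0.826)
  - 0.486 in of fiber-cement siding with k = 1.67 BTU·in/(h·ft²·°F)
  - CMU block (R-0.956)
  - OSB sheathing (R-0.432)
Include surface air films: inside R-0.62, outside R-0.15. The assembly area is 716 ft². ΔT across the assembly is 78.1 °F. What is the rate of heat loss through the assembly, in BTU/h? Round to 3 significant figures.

1420 BTU/h

0.486/1.67 = 0.291
R_total = 0.62 + 36.2 + 0.826 + 0.291 + 0.956 + 0.432 + 0.15 = 39.48 ft²·°F·h/BTU
Q = A·ΔT/R = 716 × 78.1 / 39.48 = 1417 BTU/h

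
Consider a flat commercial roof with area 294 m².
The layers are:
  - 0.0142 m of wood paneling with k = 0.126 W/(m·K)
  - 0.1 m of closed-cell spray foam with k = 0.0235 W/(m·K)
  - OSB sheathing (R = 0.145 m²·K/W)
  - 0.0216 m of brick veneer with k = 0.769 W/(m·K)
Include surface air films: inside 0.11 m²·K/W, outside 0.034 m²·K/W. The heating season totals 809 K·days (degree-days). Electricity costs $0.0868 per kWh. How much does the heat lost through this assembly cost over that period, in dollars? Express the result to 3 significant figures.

106 dollars

0.0142/0.126 = 0.1127
0.1/0.0235 = 4.255
0.0216/0.769 = 0.02809
R_total = 0.11 + 0.1127 + 4.255 + 0.145 + 0.02809 + 0.034 = 4.685 m²·K/W
E = A × HDD × 24 / R / 1000 = 294 × 809 × 24 / 4.685 / 1000 = 1218 kWh
Cost = 1218 × 0.0868 = $105.8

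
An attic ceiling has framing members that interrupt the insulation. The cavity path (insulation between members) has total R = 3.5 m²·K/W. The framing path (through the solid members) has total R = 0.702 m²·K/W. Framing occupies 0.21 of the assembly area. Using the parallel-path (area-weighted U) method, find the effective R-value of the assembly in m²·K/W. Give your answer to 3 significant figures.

1.91 m²·K/W

U_eff = 0.79/3.5 + 0.21/0.702 = 0.2257 + 0.2991 = 0.5249
R_eff = 1/U_eff = 1.905 m²·K/W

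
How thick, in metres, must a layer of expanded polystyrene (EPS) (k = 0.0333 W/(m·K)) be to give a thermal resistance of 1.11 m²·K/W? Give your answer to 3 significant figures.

L = R·k = 1.11 × 0.0333 = 0.03696 m

0.0370 m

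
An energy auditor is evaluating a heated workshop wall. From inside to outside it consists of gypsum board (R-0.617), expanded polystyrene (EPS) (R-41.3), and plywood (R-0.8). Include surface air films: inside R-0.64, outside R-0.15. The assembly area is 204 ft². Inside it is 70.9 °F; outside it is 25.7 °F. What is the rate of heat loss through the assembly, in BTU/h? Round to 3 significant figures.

R_total = 0.64 + 0.617 + 41.3 + 0.8 + 0.15 = 43.51 ft²·°F·h/BTU
Q = A·ΔT/R = 204 × (70.9 − 25.7) / 43.51 = 211.9 BTU/h

212 BTU/h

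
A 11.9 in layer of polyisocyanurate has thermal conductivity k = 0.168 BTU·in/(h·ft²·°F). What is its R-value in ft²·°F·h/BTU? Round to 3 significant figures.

R = L/k = 11.9/0.168 = 70.83 ft²·°F·h/BTU

70.8 ft²·°F·h/BTU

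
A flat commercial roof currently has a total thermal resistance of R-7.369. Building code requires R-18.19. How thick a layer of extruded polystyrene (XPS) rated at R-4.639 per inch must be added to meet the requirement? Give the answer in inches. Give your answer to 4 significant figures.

2.333 in

ΔR = 18.19 − 7.369 = 10.821 ft²·°F·h/BTU
L = ΔR / (R/in) = 10.821/4.639 = 2.3326 in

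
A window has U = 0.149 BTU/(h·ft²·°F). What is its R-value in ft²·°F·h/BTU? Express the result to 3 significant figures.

R = 1/U = 1/0.149 = 6.711

6.71 ft²·°F·h/BTU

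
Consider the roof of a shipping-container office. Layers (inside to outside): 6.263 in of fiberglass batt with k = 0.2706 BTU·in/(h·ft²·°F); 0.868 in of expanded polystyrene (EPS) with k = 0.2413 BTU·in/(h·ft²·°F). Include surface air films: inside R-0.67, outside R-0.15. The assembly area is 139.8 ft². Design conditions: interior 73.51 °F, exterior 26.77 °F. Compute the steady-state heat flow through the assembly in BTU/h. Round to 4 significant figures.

237.1 BTU/h

6.263/0.2706 = 23.145
0.868/0.2413 = 3.5972
R_total = 0.67 + 23.145 + 3.5972 + 0.15 = 27.562 ft²·°F·h/BTU
Q = A·ΔT/R = 139.8 × (73.51 − 26.77) / 27.562 = 237.07 BTU/h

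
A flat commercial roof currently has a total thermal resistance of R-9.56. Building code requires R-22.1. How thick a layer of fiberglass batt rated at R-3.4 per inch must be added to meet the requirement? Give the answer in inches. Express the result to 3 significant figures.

3.69 in

ΔR = 22.1 − 9.56 = 12.54 ft²·°F·h/BTU
L = ΔR / (R/in) = 12.54/3.4 = 3.688 in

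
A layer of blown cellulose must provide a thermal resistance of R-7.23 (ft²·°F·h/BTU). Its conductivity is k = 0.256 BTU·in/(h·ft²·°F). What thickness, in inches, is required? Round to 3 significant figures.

1.85 in

L = R × k = 7.23 × 0.256 = 1.851 in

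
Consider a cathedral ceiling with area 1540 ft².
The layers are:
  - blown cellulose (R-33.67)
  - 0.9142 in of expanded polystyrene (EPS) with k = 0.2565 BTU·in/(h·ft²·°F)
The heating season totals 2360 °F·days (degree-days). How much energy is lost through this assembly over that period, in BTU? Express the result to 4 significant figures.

2343000 BTU

0.9142/0.2565 = 3.5641
R_total = 33.67 + 3.5641 = 37.234 ft²·°F·h/BTU
E = A × HDD × 24 / R = 1540 × 2360 × 24 / 37.234 = 2342600 BTU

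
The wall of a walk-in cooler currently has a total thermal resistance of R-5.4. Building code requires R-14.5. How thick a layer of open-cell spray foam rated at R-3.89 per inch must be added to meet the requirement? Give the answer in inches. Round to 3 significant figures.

2.34 in

ΔR = 14.5 − 5.4 = 9.1 ft²·°F·h/BTU
L = ΔR / (R/in) = 9.1/3.89 = 2.339 in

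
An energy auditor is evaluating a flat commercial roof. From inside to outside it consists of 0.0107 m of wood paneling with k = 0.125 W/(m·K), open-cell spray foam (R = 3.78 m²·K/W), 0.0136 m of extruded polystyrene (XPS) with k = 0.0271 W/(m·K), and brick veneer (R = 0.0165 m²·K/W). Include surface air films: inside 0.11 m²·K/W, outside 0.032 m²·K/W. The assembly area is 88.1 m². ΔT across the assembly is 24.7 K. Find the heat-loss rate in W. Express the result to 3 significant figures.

0.0107/0.125 = 0.0856
0.0136/0.0271 = 0.5018
R_total = 0.11 + 0.0856 + 3.78 + 0.5018 + 0.0165 + 0.032 = 4.526 m²·K/W
Q = A·ΔT/R = 88.1 × 24.7 / 4.526 = 480.8 W

481 W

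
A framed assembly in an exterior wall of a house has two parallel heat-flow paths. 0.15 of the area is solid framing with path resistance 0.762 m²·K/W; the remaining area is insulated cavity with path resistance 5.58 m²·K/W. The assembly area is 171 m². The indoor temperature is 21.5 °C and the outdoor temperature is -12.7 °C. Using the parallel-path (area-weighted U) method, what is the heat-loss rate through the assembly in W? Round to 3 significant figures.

U_eff = 0.85/5.58 + 0.15/0.762 = 0.1523 + 0.1969 = 0.3492
R_eff = 1/U_eff = 2.864 m²·K/W
Q = 171 × (21.5 − (-12.7)) / 2.864 = 2042 W

2040 W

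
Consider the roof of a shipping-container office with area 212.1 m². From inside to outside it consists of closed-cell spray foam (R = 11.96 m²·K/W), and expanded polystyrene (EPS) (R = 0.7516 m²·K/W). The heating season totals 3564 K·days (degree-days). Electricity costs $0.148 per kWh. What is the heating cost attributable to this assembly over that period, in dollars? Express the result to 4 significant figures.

R_total = 11.96 + 0.7516 = 12.712 m²·K/W
E = A × HDD × 24 / R / 1000 = 212.1 × 3564 × 24 / 12.712 / 1000 = 1427.2 kWh
Cost = 1427.2 × 0.148 = $211.23

211.2 dollars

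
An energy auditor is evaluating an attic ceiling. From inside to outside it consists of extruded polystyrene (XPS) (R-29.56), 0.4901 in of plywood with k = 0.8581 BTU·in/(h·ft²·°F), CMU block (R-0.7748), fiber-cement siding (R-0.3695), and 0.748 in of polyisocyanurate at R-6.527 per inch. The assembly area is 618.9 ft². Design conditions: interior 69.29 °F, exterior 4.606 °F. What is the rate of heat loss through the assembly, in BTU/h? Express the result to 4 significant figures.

1107 BTU/h

0.4901/0.8581 = 0.57115
0.748 × 6.527 = 4.8822
R_total = 29.56 + 0.57115 + 0.7748 + 0.3695 + 4.8822 = 36.158 ft²·°F·h/BTU
Q = A·ΔT/R = 618.9 × (69.29 − 4.606) / 36.158 = 1107.2 BTU/h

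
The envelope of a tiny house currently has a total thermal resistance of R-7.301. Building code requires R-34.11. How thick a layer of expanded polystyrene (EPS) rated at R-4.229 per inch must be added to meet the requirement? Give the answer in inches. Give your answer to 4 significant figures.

6.339 in

ΔR = 34.11 − 7.301 = 26.809 ft²·°F·h/BTU
L = ΔR / (R/in) = 26.809/4.229 = 6.3393 in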